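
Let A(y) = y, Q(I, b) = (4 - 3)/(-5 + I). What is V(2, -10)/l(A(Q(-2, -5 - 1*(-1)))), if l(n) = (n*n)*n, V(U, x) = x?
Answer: 3430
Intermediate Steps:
Q(I, b) = 1/(-5 + I)
l(n) = n**3 (l(n) = n**2*n = n**3)
V(2, -10)/l(A(Q(-2, -5 - 1*(-1)))) = -10*(-5 - 2)**3 = -10/((1/(-7))**3) = -10/((-1/7)**3) = -10/(-1/343) = -10*(-343) = 3430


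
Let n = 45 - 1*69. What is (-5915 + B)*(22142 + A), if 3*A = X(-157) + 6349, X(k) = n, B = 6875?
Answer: 23280320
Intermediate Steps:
n = -24 (n = 45 - 69 = -24)
X(k) = -24
A = 6325/3 (A = (-24 + 6349)/3 = (⅓)*6325 = 6325/3 ≈ 2108.3)
(-5915 + B)*(22142 + A) = (-5915 + 6875)*(22142 + 6325/3) = 960*(72751/3) = 23280320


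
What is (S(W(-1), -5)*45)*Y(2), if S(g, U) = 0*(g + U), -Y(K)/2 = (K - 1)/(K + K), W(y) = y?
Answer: 0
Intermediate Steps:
Y(K) = -(-1 + K)/K (Y(K) = -2*(K - 1)/(K + K) = -2*(-1 + K)/(2*K) = -2*(-1 + K)*1/(2*K) = -(-1 + K)/K)
S(g, U) = 0 (S(g, U) = 0*(U + g) = 0)
(S(W(-1), -5)*45)*Y(2) = (0*45)*((1 - 1*2)/2) = 0*((1 - 2)/2) = 0*((½)*(-1)) = 0*(-½) = 0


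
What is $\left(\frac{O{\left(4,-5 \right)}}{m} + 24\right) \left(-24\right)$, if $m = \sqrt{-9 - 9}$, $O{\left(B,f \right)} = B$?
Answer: $-576 + 16 i \sqrt{2} \approx -576.0 + 22.627 i$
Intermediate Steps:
$m = 3 i \sqrt{2}$ ($m = \sqrt{-18} = 3 i \sqrt{2} \approx 4.2426 i$)
$\left(\frac{O{\left(4,-5 \right)}}{m} + 24\right) \left(-24\right) = \left(\frac{4}{3 i \sqrt{2}} + 24\right) \left(-24\right) = \left(4 \left(- \frac{i \sqrt{2}}{6}\right) + 24\right) \left(-24\right) = \left(- \frac{2 i \sqrt{2}}{3} + 24\right) \left(-24\right) = \left(24 - \frac{2 i \sqrt{2}}{3}\right) \left(-24\right) = -576 + 16 i \sqrt{2}$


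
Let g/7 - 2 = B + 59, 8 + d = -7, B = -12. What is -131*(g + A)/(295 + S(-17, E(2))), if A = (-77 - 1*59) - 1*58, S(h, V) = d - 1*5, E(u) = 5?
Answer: -19519/275 ≈ -70.978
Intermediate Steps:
d = -15 (d = -8 - 7 = -15)
g = 343 (g = 14 + 7*(-12 + 59) = 14 + 7*47 = 14 + 329 = 343)
S(h, V) = -20 (S(h, V) = -15 - 1*5 = -15 - 5 = -20)
A = -194 (A = (-77 - 59) - 58 = -136 - 58 = -194)
-131*(g + A)/(295 + S(-17, E(2))) = -131*(343 - 194)/(295 - 20) = -19519/275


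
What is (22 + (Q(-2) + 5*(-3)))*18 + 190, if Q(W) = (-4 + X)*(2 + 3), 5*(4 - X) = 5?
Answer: 226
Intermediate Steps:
X = 3 (X = 4 - ⅕*5 = 4 - 1 = 3)
Q(W) = -5 (Q(W) = (-4 + 3)*(2 + 3) = -1*5 = -5)
(22 + (Q(-2) + 5*(-3)))*18 + 190 = (22 + (-5 + 5*(-3)))*18 + 190 = (22 + (-5 - 15))*18 + 190 = (22 - 20)*18 + 190 = 2*18 + 190 = 36 + 190 = 226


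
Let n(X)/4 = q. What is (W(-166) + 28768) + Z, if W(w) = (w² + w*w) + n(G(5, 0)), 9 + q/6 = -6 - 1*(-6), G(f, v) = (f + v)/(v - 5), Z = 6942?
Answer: 90606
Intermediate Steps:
G(f, v) = (f + v)/(-5 + v)
q = -54 (q = -54 + 6*(-6 - 1*(-6)) = -54 + 6*(-6 + 6) = -54 + 6*0 = -54 + 0 = -54)
n(X) = -216 (n(X) = 4*(-54) = -216)
W(w) = -216 + 2*w² (W(w) = (w² + w*w) - 216 = (w² + w²) - 216 = 2*w² - 216 = -216 + 2*w²)
(W(-166) + 28768) + Z = ((-216 + 2*(-166)²) + 28768) + 6942 = ((-216 + 2*27556) + 28768) + 6942 = ((-216 + 55112) + 28768) + 6942 = (54896 + 28768) + 6942 = 83664 + 6942 = 90606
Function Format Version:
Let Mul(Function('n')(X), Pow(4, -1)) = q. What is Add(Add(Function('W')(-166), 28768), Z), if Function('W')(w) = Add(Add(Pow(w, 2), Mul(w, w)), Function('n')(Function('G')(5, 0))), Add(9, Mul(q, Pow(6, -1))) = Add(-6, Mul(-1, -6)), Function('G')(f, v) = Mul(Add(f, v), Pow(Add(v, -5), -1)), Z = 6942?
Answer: 90606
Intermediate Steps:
Function('G')(f, v) = Mul(Pow(Add(-5, v), -1), Add(f, v)) (Function('G')(f, v) = Mul(Add(f, v), Pow(Add(-5, v), -1)) = Mul(Pow(Add(-5, v), -1), Add(f, v)))
q = -54 (q = Add(-54, Mul(6, Add(-6, Mul(-1, -6)))) = Add(-54, Mul(6, Add(-6, 6))) = Add(-54, Mul(6, 0)) = Add(-54, 0) = -54)
Function('n')(X) = -216 (Function('n')(X) = Mul(4, -54) = -216)
Function('W')(w) = Add(-216, Mul(2, Pow(w, 2))) (Function('W')(w) = Add(Add(Pow(w, 2), Mul(w, w)), -216) = Add(Add(Pow(w, 2), Pow(w, 2)), -216) = Add(Mul(2, Pow(w, 2)), -216) = Add(-216, Mul(2, Pow(w, 2))))
Add(Add(Function('W')(-166), 28768), Z) = Add(Add(Add(-216, Mul(2, Pow(-166, 2))), 28768), 6942) = Add(Add(Add(-216, Mul(2, 27556)), 28768), 6942) = Add(Add(Add(-216, 55112), 28768), 6942) = Add(Add(54896, 28768), 6942) = Add(83664, 6942) = 90606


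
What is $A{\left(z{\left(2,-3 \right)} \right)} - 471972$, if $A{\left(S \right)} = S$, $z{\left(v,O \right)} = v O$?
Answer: $-471978$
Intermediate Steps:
$z{\left(v,O \right)} = O v$
$A{\left(z{\left(2,-3 \right)} \right)} - 471972 = \left(-3\right) 2 - 471972 = -6 - 471972 = -471978$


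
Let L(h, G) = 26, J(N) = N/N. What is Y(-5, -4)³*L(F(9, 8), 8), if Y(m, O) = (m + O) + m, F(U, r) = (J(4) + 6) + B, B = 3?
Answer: -71344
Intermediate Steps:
J(N) = 1
F(U, r) = 10 (F(U, r) = (1 + 6) + 3 = 7 + 3 = 10)
Y(m, O) = O + 2*m (Y(m, O) = (O + m) + m = O + 2*m)
Y(-5, -4)³*L(F(9, 8), 8) = (-4 + 2*(-5))³*26 = (-4 - 10)³*26 = (-14)³*26 = -2744*26 = -71344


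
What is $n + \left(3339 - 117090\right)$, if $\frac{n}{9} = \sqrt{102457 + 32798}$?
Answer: $-113751 + 9 \sqrt{135255} \approx -1.1044 \cdot 10^{5}$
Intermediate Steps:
$n = 9 \sqrt{135255}$ ($n = 9 \sqrt{102457 + 32798} = 9 \sqrt{135255} \approx 3309.9$)
$n + \left(3339 - 117090\right) = 9 \sqrt{135255} + \left(3339 - 117090\right) = 9 \sqrt{135255} - 113751 = -113751 + 9 \sqrt{135255}$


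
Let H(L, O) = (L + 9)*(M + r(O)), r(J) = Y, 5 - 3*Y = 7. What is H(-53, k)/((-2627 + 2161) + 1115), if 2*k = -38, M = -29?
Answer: 356/177 ≈ 2.0113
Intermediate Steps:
k = -19 (k = (½)*(-38) = -19)
Y = -⅔ (Y = 5/3 - ⅓*7 = 5/3 - 7/3 = -⅔ ≈ -0.66667)
r(J) = -⅔
H(L, O) = -267 - 89*L/3 (H(L, O) = (L + 9)*(-29 - ⅔) = (9 + L)*(-89/3) = -267 - 89*L/3)
H(-53, k)/((-2627 + 2161) + 1115) = (-267 - 89/3*(-53))/((-2627 + 2161) + 1115) = (-267 + 4717/3)/(-466 + 1115) = (3916/3)/649 = (3916/3)*(1/649) = 356/177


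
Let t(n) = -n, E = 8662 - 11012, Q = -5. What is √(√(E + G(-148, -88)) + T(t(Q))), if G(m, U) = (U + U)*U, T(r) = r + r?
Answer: √(10 + √13138) ≈ 11.163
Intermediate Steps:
E = -2350
T(r) = 2*r
G(m, U) = 2*U² (G(m, U) = (2*U)*U = 2*U²)
√(√(E + G(-148, -88)) + T(t(Q))) = √(√(-2350 + 2*(-88)²) + 2*(-1*(-5))) = √(√(-2350 + 2*7744) + 2*5) = √(√(-2350 + 15488) + 10) = √(√13138 + 10) = √(10 + √13138)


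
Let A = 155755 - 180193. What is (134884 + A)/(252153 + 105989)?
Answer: 55223/179071 ≈ 0.30839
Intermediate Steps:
A = -24438
(134884 + A)/(252153 + 105989) = (134884 - 24438)/(252153 + 105989) = 110446/358142 = 110446*(1/358142) = 55223/179071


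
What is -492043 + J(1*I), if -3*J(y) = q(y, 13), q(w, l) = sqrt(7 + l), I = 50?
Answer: -492043 - 2*sqrt(5)/3 ≈ -4.9204e+5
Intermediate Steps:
J(y) = -2*sqrt(5)/3 (J(y) = -sqrt(7 + 13)/3 = -2*sqrt(5)/3)
-492043 + J(1*I) = -492043 - 2*sqrt(5)/3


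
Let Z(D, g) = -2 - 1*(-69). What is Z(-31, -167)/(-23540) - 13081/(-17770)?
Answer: 6134723/8366116 ≈ 0.73328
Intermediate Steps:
Z(D, g) = 67 (Z(D, g) = -2 + 69 = 67)
Z(-31, -167)/(-23540) - 13081/(-17770) = 67/(-23540) - 13081/(-17770) = 67*(-1/23540) - 13081*(-1/17770) = -67/23540 + 13081/17770 = 6134723/8366116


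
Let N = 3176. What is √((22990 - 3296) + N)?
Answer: √22870 ≈ 151.23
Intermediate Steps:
√((22990 - 3296) + N) = √((22990 - 3296) + 3176) = √(19694 + 3176) = √22870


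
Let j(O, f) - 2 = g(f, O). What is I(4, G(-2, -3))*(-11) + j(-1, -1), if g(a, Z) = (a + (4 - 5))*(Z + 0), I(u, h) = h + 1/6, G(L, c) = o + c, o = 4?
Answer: -53/6 ≈ -8.8333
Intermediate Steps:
G(L, c) = 4 + c
I(u, h) = 1/6 + h (I(u, h) = h + 1/6 = 1/6 + h)
g(a, Z) = Z*(-1 + a) (g(a, Z) = (a - 1)*Z = (-1 + a)*Z = Z*(-1 + a))
j(O, f) = 2 + O*(-1 + f)
I(4, G(-2, -3))*(-11) + j(-1, -1) = (1/6 + (4 - 3))*(-11) + (2 - (-1 - 1)) = (1/6 + 1)*(-11) + (2 - 1*(-2)) = (7/6)*(-11) + (2 + 2) = -77/6 + 4 = -53/6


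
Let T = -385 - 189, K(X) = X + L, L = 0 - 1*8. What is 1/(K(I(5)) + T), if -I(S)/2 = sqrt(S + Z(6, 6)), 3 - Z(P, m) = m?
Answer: -291/169358 + sqrt(2)/169358 ≈ -0.0017099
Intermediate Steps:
Z(P, m) = 3 - m
L = -8 (L = 0 - 8 = -8)
I(S) = -2*sqrt(-3 + S) (I(S) = -2*sqrt(S + (3 - 1*6)) = -2*sqrt(S + (3 - 6)) = -2*sqrt(S - 3) = -2*sqrt(-3 + S))
K(X) = -8 + X (K(X) = X - 8 = -8 + X)
T = -574
1/(K(I(5)) + T) = 1/((-8 - 2*sqrt(-3 + 5)) - 574) = 1/((-8 - 2*sqrt(2)) - 574) = 1/(-582 - 2*sqrt(2))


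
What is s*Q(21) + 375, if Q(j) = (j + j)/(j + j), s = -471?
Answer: -96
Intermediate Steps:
Q(j) = 1 (Q(j) = (2*j)/((2*j)) = (2*j)*(1/(2*j)) = 1)
s*Q(21) + 375 = -471*1 + 375 = -471 + 375 = -96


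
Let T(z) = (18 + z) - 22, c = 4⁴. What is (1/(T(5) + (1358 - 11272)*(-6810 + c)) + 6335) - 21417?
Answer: -979973416273/64976357 ≈ -15082.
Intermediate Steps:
c = 256
T(z) = -4 + z
(1/(T(5) + (1358 - 11272)*(-6810 + c)) + 6335) - 21417 = (1/((-4 + 5) + (1358 - 11272)*(-6810 + 256)) + 6335) - 21417 = (1/(1 - 9914*(-6554)) + 6335) - 21417 = (1/(1 + 64976356) + 6335) - 21417 = (1/64976357 + 6335) - 21417 = 411625221596/64976357 - 21417 = -979973416273/64976357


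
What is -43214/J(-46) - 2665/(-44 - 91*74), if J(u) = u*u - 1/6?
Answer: -1723594777/86046710 ≈ -20.031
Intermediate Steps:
J(u) = -1/6 + u**2 (J(u) = u**2 - 1*1/6 = u**2 - 1/6 = -1/6 + u**2)
-43214/J(-46) - 2665/(-44 - 91*74) = -43214/(-1/6 + (-46)**2) - 2665/(-44 - 91*74) = -43214/(-1/6 + 2116) - 2665/(-44 - 6734) = -43214/12695/6 - 2665/(-6778) = -43214*6/12695 - 2665*(-1/6778) = -259284/12695 + 2665/6778 = -1723594777/86046710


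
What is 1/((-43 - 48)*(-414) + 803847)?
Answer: 1/841521 ≈ 1.1883e-6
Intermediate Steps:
1/((-43 - 48)*(-414) + 803847) = 1/(-91*(-414) + 803847) = 1/(37674 + 803847) = 1/841521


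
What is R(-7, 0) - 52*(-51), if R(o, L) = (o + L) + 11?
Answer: 2656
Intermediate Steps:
R(o, L) = 11 + L + o (R(o, L) = (L + o) + 11 = 11 + L + o)
R(-7, 0) - 52*(-51) = (11 + 0 - 7) - 52*(-51) = 4 + 2652 = 2656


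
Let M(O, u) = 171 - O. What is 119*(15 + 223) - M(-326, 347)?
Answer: 27825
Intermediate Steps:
119*(15 + 223) - M(-326, 347) = 119*(15 + 223) - (171 - 1*(-326)) = 119*238 - (171 + 326) = 28322 - 1*497 = 28322 - 497 = 27825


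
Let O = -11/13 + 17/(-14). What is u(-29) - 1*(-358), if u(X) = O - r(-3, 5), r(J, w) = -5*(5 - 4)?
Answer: 65691/182 ≈ 360.94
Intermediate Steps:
r(J, w) = -5 (r(J, w) = -5*1 = -5)
O = -375/182 (O = -11*1/13 + 17*(-1/14) = -11/13 - 17/14 = -375/182 ≈ -2.0604)
u(X) = 535/182 (u(X) = -375/182 - 1*(-5) = -375/182 + 5 = 535/182)
u(-29) - 1*(-358) = 535/182 - 1*(-358) = 535/182 + 358 = 65691/182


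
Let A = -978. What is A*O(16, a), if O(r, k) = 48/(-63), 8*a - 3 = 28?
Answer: 5216/7 ≈ 745.14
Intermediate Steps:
a = 31/8 (a = 3/8 + (⅛)*28 = 3/8 + 7/2 = 31/8 ≈ 3.8750)
O(r, k) = -16/21 (O(r, k) = 48*(-1/63) = -16/21)
A*O(16, a) = -978*(-16/21) = 5216/7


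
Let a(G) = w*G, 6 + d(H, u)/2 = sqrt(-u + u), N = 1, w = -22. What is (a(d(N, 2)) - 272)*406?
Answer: -3248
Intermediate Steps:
d(H, u) = -12 (d(H, u) = -12 + 2*sqrt(-u + u) = -12 + 2*sqrt(0) = -12 + 2*0 = -12 + 0 = -12)
a(G) = -22*G
(a(d(N, 2)) - 272)*406 = (-22*(-12) - 272)*406 = (264 - 272)*406 = -8*406 = -3248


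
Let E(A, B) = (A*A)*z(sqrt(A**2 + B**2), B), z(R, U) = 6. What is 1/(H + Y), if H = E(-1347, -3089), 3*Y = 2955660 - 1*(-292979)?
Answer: 3/35908001 ≈ 8.3547e-8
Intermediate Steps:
Y = 3248639/3 (Y = (2955660 - 1*(-292979))/3 = (2955660 + 292979)/3 = (1/3)*3248639 = 3248639/3 ≈ 1.0829e+6)
E(A, B) = 6*A**2 (E(A, B) = (A*A)*6 = A**2*6 = 6*A**2)
H = 10886454 (H = 6*(-1347)**2 = 6*1814409 = 10886454)
1/(H + Y) = 1/(10886454 + 3248639/3) = 1/(35908001/3) = 3/35908001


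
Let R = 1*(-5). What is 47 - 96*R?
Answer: 527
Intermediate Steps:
R = -5
47 - 96*R = 47 - 96*(-5) = 47 + 480 = 527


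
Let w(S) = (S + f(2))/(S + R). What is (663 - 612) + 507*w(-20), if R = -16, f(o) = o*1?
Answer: 609/2 ≈ 304.50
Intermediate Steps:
f(o) = o
w(S) = (2 + S)/(-16 + S) (w(S) = (S + 2)/(S - 16) = (2 + S)/(-16 + S))
(663 - 612) + 507*w(-20) = (663 - 612) + 507*((2 - 20)/(-16 - 20)) = 51 + 507*(-18/(-36)) = 51 + 507*(-1/36*(-18)) = 51 + 507*(1/2) = 51 + 507/2 = 609/2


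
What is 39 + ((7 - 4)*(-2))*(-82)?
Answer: 531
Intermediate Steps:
39 + ((7 - 4)*(-2))*(-82) = 39 + (3*(-2))*(-82) = 39 - 6*(-82) = 39 + 492 = 531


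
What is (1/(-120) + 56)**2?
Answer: 45144961/14400 ≈ 3135.1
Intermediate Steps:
(1/(-120) + 56)**2 = (-1/120 + 56)**2 = (6719/120)**2 = 45144961/14400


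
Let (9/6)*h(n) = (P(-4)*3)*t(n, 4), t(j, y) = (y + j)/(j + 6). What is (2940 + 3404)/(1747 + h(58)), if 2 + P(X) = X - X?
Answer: 50752/13945 ≈ 3.6394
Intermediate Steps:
t(j, y) = (j + y)/(6 + j)
P(X) = -2 (P(X) = -2 + (X - X) = -2 + 0 = -2)
h(n) = -4*(4 + n)/(6 + n) (h(n) = 2*((-2*3)*((n + 4)/(6 + n)))/3 = 2*(-6*(4 + n)/(6 + n))/3 = -4*(4 + n)/(6 + n))
(2940 + 3404)/(1747 + h(58)) = (2940 + 3404)/(1747 + 4*(-4 - 1*58)/(6 + 58)) = 6344/(1747 + 4*(-4 - 58)/64) = 6344/(1747 + 4*(1/64)*(-62)) = 6344/(1747 - 31/8) = 6344/(13945/8) = 6344*(8/13945) = 50752/13945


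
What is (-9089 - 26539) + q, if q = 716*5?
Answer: -32048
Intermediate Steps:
q = 3580
(-9089 - 26539) + q = (-9089 - 26539) + 3580 = -35628 + 3580 = -32048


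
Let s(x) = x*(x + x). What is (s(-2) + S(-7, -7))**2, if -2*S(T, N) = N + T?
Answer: 225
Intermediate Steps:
s(x) = 2*x**2 (s(x) = x*(2*x) = 2*x**2)
S(T, N) = -N/2 - T/2 (S(T, N) = -(N + T)/2 = -N/2 - T/2)
(s(-2) + S(-7, -7))**2 = (2*(-2)**2 + (-1/2*(-7) - 1/2*(-7)))**2 = (2*4 + (7/2 + 7/2))**2 = (8 + 7)**2 = 15**2 = 225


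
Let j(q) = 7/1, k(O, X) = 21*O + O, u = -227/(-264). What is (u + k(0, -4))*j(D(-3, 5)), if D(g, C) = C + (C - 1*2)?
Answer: 1589/264 ≈ 6.0189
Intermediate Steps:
D(g, C) = -2 + 2*C (D(g, C) = C + (C - 2) = C + (-2 + C) = -2 + 2*C)
u = 227/264 (u = -227*(-1/264) = 227/264 ≈ 0.85985)
k(O, X) = 22*O
j(q) = 7 (j(q) = 7*1 = 7)
(u + k(0, -4))*j(D(-3, 5)) = (227/264 + 22*0)*7 = (227/264 + 0)*7 = (227/264)*7 = 1589/264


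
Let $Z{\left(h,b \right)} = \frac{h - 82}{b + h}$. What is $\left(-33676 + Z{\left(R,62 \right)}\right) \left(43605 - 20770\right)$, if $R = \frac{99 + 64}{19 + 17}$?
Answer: $- \frac{368359646703}{479} \approx -7.6902 \cdot 10^{8}$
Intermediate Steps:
$R = \frac{163}{36} \approx 4.5278$
$Z{\left(h,b \right)} = \frac{-82 + h}{b + h}$
$\left(-33676 + Z{\left(R,62 \right)}\right) \left(43605 - 20770\right) = \left(-33676 + \frac{-82 + \frac{163}{36}}{62 + \frac{163}{36}}\right) \left(43605 - 20770\right) = \left(-33676 + \frac{1}{\frac{2395}{36}} \left(- \frac{2789}{36}\right)\right) 22835 = \left(-33676 + \frac{36}{2395} \left(- \frac{2789}{36}\right)\right) 22835 = \left(-33676 - \frac{2789}{2395}\right) 22835 = \left(- \frac{80656809}{2395}\right) 22835 = - \frac{368359646703}{479}$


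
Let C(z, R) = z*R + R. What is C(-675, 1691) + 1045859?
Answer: -93875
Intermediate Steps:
C(z, R) = R + R*z (C(z, R) = R*z + R = R + R*z)
C(-675, 1691) + 1045859 = 1691*(1 - 675) + 1045859 = 1691*(-674) + 1045859 = -1139734 + 1045859 = -93875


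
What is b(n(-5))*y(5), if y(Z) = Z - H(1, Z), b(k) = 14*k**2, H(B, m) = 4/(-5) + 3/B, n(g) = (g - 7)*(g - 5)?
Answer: 564480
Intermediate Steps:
n(g) = (-7 + g)*(-5 + g)
H(B, m) = -4/5 + 3/B (H(B, m) = 4*(-1/5) + 3/B = -4/5 + 3/B)
y(Z) = -11/5 + Z (y(Z) = Z - (-4/5 + 3/1) = Z - (-4/5 + 3*1) = Z - (-4/5 + 3) = Z - 1*11/5 = Z - 11/5 = -11/5 + Z)
b(n(-5))*y(5) = (14*(35 + (-5)**2 - 12*(-5))**2)*(-11/5 + 5) = (14*(35 + 25 + 60)**2)*(14/5) = (14*120**2)*(14/5) = (14*14400)*(14/5) = 201600*(14/5) = 564480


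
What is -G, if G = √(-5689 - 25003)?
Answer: -2*I*√7673 ≈ -175.19*I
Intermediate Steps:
G = 2*I*√7673 (G = √(-30692) = 2*I*√7673 ≈ 175.19*I)
-G = -2*I*√7673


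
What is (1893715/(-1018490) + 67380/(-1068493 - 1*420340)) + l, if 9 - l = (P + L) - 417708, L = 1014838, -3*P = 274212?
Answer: -153370537591697337/303272304434 ≈ -5.0572e+5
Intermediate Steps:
P = -91404 (P = -⅓*274212 = -91404)
l = -505717 (l = 9 - ((-91404 + 1014838) - 417708) = 9 - (923434 - 417708) = 9 - 1*505726 = 9 - 505726 = -505717)
(1893715/(-1018490) + 67380/(-1068493 - 1*420340)) + l = (1893715/(-1018490) + 67380/(-1068493 - 1*420340)) - 505717 = (1893715*(-1/1018490) + 67380/(-1068493 - 420340)) - 505717 = (-378743/203698 + 67380/(-1488833)) - 505717 = (-378743/203698 + 67380*(-1/1488833)) - 505717 = (-378743/203698 - 67380/1488833) - 505717 = -577610248159/303272304434 - 505717 = -153370537591697337/303272304434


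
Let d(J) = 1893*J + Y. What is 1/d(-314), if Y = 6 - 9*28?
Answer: -1/594648 ≈ -1.6817e-6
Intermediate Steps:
Y = -246 (Y = 6 - 252 = -246)
d(J) = -246 + 1893*J (d(J) = 1893*J - 246 = -246 + 1893*J)
1/d(-314) = 1/(-246 + 1893*(-314)) = 1/(-246 - 594402) = 1/(-594648) = -1/594648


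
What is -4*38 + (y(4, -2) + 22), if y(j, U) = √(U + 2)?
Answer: -130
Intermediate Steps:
y(j, U) = √(2 + U)
-4*38 + (y(4, -2) + 22) = -4*38 + (√(2 - 2) + 22) = -152 + (√0 + 22) = -152 + (0 + 22) = -152 + 22 = -130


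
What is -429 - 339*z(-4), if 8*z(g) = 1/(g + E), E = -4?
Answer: -27117/64 ≈ -423.70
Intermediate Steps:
z(g) = 1/(8*(-4 + g)) (z(g) = 1/(8*(g - 4)) = 1/(8*(-4 + g)))
-429 - 339*z(-4) = -429 - 339/(8*(-4 - 4)) = -429 - 339/(8*(-8)) = -429 - 339*(-1)/(8*8) = -429 - 339*(-1/64) = -429 + 339/64 = -27117/64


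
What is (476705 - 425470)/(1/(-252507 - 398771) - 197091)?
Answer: -33368228330/128361032299 ≈ -0.25996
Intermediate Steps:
(476705 - 425470)/(1/(-252507 - 398771) - 197091) = 51235/(1/(-651278) - 197091) = 51235/(-1/651278 - 197091) = 51235/(-128361032299/651278) = 51235*(-651278/128361032299) = -33368228330/128361032299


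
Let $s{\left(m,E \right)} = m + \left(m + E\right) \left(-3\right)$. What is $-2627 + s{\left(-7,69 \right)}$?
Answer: $-2820$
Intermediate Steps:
$s{\left(m,E \right)} = - 3 E - 2 m$ ($s{\left(m,E \right)} = m + \left(E + m\right) \left(-3\right) = m - \left(3 E + 3 m\right) = - 3 E - 2 m$)
$-2627 + s{\left(-7,69 \right)} = -2627 - 193 = -2820$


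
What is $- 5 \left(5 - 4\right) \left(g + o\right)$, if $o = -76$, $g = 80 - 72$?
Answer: $340$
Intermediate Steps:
$g = 8$
$- 5 \left(5 - 4\right) \left(g + o\right) = - 5 \left(5 - 4\right) \left(8 - 76\right) = \left(-5\right) 1 \left(-68\right) = \left(-5\right) \left(-68\right) = 340$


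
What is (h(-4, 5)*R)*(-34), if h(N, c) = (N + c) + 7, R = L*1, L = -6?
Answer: 1632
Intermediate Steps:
R = -6 (R = -6*1 = -6)
h(N, c) = 7 + N + c
(h(-4, 5)*R)*(-34) = ((7 - 4 + 5)*(-6))*(-34) = (8*(-6))*(-34) = -48*(-34) = 1632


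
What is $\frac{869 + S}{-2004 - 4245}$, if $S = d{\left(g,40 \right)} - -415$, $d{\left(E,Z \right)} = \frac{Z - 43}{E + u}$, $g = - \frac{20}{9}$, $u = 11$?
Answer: $- \frac{33803}{164557} \approx -0.20542$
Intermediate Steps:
$g = - \frac{20}{9}$ ($g = \left(-20\right) \frac{1}{9} = - \frac{20}{9} \approx -2.2222$)
$d{\left(E,Z \right)} = \frac{-43 + Z}{11 + E}$ ($d{\left(E,Z \right)} = \frac{Z - 43}{E + 11} = \frac{-43 + Z}{11 + E}$)
$S = \frac{32758}{79}$ ($S = \frac{-43 + 40}{11 - \frac{20}{9}} - -415 = \frac{1}{\frac{79}{9}} \left(-3\right) + 415 = \frac{9}{79} \left(-3\right) + 415 = - \frac{27}{79} + 415 = \frac{32758}{79} \approx 414.66$)
$\frac{869 + S}{-2004 - 4245} = \frac{869 + \frac{32758}{79}}{-2004 - 4245} = \frac{101409}{79 \left(-6249\right)} = \frac{101409}{79} \left(- \frac{1}{6249}\right) = - \frac{33803}{164557}$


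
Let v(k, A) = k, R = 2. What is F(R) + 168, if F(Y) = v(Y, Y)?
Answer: 170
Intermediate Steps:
F(Y) = Y
F(R) + 168 = 2 + 168 = 170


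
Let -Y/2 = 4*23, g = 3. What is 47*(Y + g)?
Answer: -8507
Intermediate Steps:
Y = -184 (Y = -8*23 = -2*92 = -184)
47*(Y + g) = 47*(-184 + 3) = 47*(-181) = -8507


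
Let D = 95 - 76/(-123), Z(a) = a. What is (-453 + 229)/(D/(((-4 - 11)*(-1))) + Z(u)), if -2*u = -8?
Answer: -413280/19141 ≈ -21.591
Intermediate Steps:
u = 4 (u = -1/2*(-8) = 4)
D = 11761/123 (D = 95 - 76*(-1)/123 = 95 - 1*(-76/123) = 95 + 76/123 = 11761/123 ≈ 95.618)
(-453 + 229)/(D/(((-4 - 11)*(-1))) + Z(u)) = (-453 + 229)/(11761/(123*(((-4 - 11)*(-1)))) + 4) = -224/(11761/(123*((-15*(-1)))) + 4) = -224/((11761/123)/15 + 4) = -224/((11761/123)*(1/15) + 4) = -224/(11761/1845 + 4) = -224/19141/1845 = -224*1845/19141 = -413280/19141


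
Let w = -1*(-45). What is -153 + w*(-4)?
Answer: -333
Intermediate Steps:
w = 45
-153 + w*(-4) = -153 + 45*(-4) = -153 - 180 = -333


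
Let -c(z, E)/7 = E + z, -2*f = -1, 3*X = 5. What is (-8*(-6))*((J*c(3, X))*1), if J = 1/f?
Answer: -3136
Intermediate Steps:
X = 5/3 (X = (⅓)*5 = 5/3 ≈ 1.6667)
f = ½ (f = -½*(-1) = ½ ≈ 0.50000)
c(z, E) = -7*E - 7*z (c(z, E) = -7*(E + z) = -7*E - 7*z)
J = 2 (J = 1/(½) = 2)
(-8*(-6))*((J*c(3, X))*1) = (-8*(-6))*((2*(-7*5/3 - 7*3))*1) = 48*((2*(-35/3 - 21))*1) = 48*((2*(-98/3))*1) = 48*(-196/3*1) = 48*(-196/3) = -3136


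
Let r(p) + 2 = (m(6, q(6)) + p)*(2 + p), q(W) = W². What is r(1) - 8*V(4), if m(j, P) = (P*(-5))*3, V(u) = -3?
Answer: -1595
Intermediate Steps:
m(j, P) = -15*P (m(j, P) = -5*P*3 = -15*P)
r(p) = -2 + (-540 + p)*(2 + p) (r(p) = -2 + (-15*6² + p)*(2 + p) = -2 + (-15*36 + p)*(2 + p) = -2 + (-540 + p)*(2 + p))
r(1) - 8*V(4) = (-1082 + 1² - 538*1) - 8*(-3) = (-1082 + 1 - 538) + 24 = -1619 + 24 = -1595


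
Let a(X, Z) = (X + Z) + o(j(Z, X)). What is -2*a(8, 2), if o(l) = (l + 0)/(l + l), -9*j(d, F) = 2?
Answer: -21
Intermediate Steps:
j(d, F) = -2/9 (j(d, F) = -⅑*2 = -2/9)
o(l) = ½ (o(l) = l/((2*l)) = l*(1/(2*l)) = ½)
a(X, Z) = ½ + X + Z (a(X, Z) = (X + Z) + ½ = ½ + X + Z)
-2*a(8, 2) = -2*(½ + 8 + 2) = -2*21/2 = -21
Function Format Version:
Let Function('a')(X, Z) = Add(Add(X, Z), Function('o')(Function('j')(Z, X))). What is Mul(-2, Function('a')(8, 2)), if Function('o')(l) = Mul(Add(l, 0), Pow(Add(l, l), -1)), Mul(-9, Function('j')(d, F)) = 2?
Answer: -21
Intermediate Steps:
Function('j')(d, F) = Rational(-2, 9) (Function('j')(d, F) = Mul(Rational(-1, 9), 2) = Rational(-2, 9))
Function('o')(l) = Rational(1, 2) (Function('o')(l) = Mul(l, Pow(Mul(2, l), -1)) = Mul(l, Mul(Rational(1, 2), Pow(l, -1))) = Rational(1, 2))
Function('a')(X, Z) = Add(Rational(1, 2), X, Z) (Function('a')(X, Z) = Add(Add(X, Z), Rational(1, 2)) = Add(Rational(1, 2), X, Z))
Mul(-2, Function('a')(8, 2)) = Mul(-2, Add(Rational(1, 2), 8, 2)) = Mul(-2, Rational(21, 2)) = -21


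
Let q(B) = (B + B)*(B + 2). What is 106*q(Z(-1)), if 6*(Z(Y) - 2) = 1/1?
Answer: 17225/9 ≈ 1913.9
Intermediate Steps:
Z(Y) = 13/6 (Z(Y) = 2 + (⅙)/1 = 2 + (⅙)*1 = 2 + ⅙ = 13/6)
q(B) = 2*B*(2 + B) (q(B) = (2*B)*(2 + B) = 2*B*(2 + B))
106*q(Z(-1)) = 106*(2*(13/6)*(2 + 13/6)) = 106*(2*(13/6)*(25/6)) = 106*(325/18) = 17225/9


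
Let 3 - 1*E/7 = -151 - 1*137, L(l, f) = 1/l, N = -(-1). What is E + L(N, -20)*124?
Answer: 2161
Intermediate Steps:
N = 1 (N = -1*(-1) = 1)
E = 2037 (E = 21 - 7*(-151 - 1*137) = 21 - 7*(-151 - 137) = 21 - 7*(-288) = 21 + 2016 = 2037)
E + L(N, -20)*124 = 2037 + 124/1 = 2037 + 1*124 = 2037 + 124 = 2161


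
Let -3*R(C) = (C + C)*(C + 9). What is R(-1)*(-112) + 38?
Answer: -1678/3 ≈ -559.33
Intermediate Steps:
R(C) = -2*C*(9 + C)/3 (R(C) = -(C + C)*(C + 9)/3 = -2*C*(9 + C)/3)
R(-1)*(-112) + 38 = -⅔*(-1)*(9 - 1)*(-112) + 38 = -⅔*(-1)*8*(-112) + 38 = (16/3)*(-112) + 38 = -1792/3 + 38 = -1678/3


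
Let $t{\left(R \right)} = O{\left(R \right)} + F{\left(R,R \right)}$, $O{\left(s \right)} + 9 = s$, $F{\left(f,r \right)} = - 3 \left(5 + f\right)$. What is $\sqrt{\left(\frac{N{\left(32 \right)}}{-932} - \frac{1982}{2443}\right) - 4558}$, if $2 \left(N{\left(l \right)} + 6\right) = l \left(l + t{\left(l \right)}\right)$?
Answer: $\frac{i \sqrt{5907152393907674}}{1138438} \approx 67.512 i$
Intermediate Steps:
$F{\left(f,r \right)} = -15 - 3 f$
$O{\left(s \right)} = -9 + s$
$t{\left(R \right)} = -24 - 2 R$ ($t{\left(R \right)} = \left(-9 + R\right) - \left(15 + 3 R\right) = -24 - 2 R$)
$N{\left(l \right)} = -6 + \frac{l \left(-24 - l\right)}{2}$ ($N{\left(l \right)} = -6 + \frac{l \left(l - \left(24 + 2 l\right)\right)}{2} = -6 + \frac{l \left(-24 - l\right)}{2}$)
$\sqrt{\left(\frac{N{\left(32 \right)}}{-932} - \frac{1982}{2443}\right) - 4558} = \sqrt{\left(\frac{-6 - 384 - \frac{32^{2}}{2}}{-932} - \frac{1982}{2443}\right) - 4558} = \sqrt{\left(\left(-6 - 384 - 512\right) \left(- \frac{1}{932}\right) - \frac{1982}{2443}\right) - 4558} = \sqrt{\left(\left(-902\right) \left(- \frac{1}{932}\right) - \frac{1982}{2443}\right) - 4558} = \sqrt{\left(\frac{451}{466} - \frac{1982}{2443}\right) - 4558} = \sqrt{\frac{178181}{1138438} - 4558} = \sqrt{- \frac{5188822223}{1138438}} = \frac{i \sqrt{5907152393907674}}{1138438}$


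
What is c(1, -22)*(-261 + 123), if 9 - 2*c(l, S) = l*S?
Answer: -2139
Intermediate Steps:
c(l, S) = 9/2 - S*l/2 (c(l, S) = 9/2 - l*S/2 = 9/2 - S*l/2)
c(1, -22)*(-261 + 123) = (9/2 - ½*(-22)*1)*(-261 + 123) = (9/2 + 11)*(-138) = (31/2)*(-138) = -2139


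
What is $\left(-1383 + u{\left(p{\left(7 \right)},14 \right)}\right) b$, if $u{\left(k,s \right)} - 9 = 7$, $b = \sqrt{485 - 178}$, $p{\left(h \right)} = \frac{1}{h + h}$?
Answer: $- 1367 \sqrt{307} \approx -23952.0$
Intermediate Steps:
$p{\left(h \right)} = \frac{1}{2 h}$
$b = \sqrt{307} \approx 17.521$
$u{\left(k,s \right)} = 16$ ($u{\left(k,s \right)} = 9 + 7 = 16$)
$\left(-1383 + u{\left(p{\left(7 \right)},14 \right)}\right) b = \left(-1383 + 16\right) \sqrt{307} = - 1367 \sqrt{307}$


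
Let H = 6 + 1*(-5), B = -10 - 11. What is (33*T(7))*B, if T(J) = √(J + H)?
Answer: -1386*√2 ≈ -1960.1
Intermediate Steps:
B = -21
H = 1 (H = 6 - 5 = 1)
T(J) = √(1 + J) (T(J) = √(J + 1) = √(1 + J))
(33*T(7))*B = (33*√(1 + 7))*(-21) = (33*√8)*(-21) = (33*(2*√2))*(-21) = (66*√2)*(-21) = -1386*√2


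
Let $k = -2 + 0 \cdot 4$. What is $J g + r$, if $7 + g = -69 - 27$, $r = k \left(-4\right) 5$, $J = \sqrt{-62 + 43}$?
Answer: $40 - 103 i \sqrt{19} \approx 40.0 - 448.97 i$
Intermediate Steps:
$k = -2$ ($k = -2 + 0 = -2$)
$J = i \sqrt{19}$ ($J = \sqrt{-19} = i \sqrt{19} \approx 4.3589 i$)
$r = 40$ ($r = \left(-2\right) \left(-4\right) 5 = 8 \cdot 5 = 40$)
$g = -103$ ($g = -7 - 96 = -103$)
$J g + r = i \sqrt{19} \left(-103\right) + 40 = - 103 i \sqrt{19} + 40 = 40 - 103 i \sqrt{19}$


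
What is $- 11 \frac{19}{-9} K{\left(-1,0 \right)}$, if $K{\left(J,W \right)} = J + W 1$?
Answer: $- \frac{209}{9} \approx -23.222$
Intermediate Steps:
$K{\left(J,W \right)} = J + W$
$- 11 \frac{19}{-9} K{\left(-1,0 \right)} = - 11 \frac{19}{-9} \left(-1 + 0\right) = - 11 \cdot 19 \left(- \frac{1}{9}\right) \left(-1\right) = \left(-11\right) \left(- \frac{19}{9}\right) \left(-1\right) = \frac{209}{9} \left(-1\right) = - \frac{209}{9}$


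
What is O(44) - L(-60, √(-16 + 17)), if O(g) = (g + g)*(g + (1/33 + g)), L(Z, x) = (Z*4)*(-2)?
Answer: 21800/3 ≈ 7266.7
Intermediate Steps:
L(Z, x) = -8*Z (L(Z, x) = (4*Z)*(-2) = -8*Z)
O(g) = 2*g*(1/33 + 2*g) (O(g) = (2*g)*(g + (1/33 + g)) = (2*g)*(1/33 + 2*g) = 2*g*(1/33 + 2*g))
O(44) - L(-60, √(-16 + 17)) = (2/33)*44*(1 + 66*44) - (-8)*(-60) = (2/33)*44*(1 + 2904) - 1*480 = (2/33)*44*2905 - 480 = 23240/3 - 480 = 21800/3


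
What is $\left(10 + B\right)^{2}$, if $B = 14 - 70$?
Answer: $2116$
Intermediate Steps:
$B = -56$ ($B = 14 - 70 = -56$)
$\left(10 + B\right)^{2} = \left(10 - 56\right)^{2} = \left(-46\right)^{2} = 2116$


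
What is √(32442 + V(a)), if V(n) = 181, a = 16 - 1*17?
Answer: √32623 ≈ 180.62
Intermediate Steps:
a = -1 (a = 16 - 17 = -1)
√(32442 + V(a)) = √(32442 + 181) = √32623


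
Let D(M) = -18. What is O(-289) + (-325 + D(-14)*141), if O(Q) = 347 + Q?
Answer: -2805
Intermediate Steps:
O(-289) + (-325 + D(-14)*141) = (347 - 289) + (-325 - 18*141) = 58 + (-325 - 2538) = 58 - 2863 = -2805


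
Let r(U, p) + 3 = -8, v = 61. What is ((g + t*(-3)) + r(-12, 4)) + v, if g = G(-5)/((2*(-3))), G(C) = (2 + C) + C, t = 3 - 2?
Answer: 145/3 ≈ 48.333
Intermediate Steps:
r(U, p) = -11 (r(U, p) = -3 - 8 = -11)
t = 1
G(C) = 2 + 2*C
g = 4/3 (g = (2 + 2*(-5))/((2*(-3))) = (2 - 10)/(-6) = -8*(-⅙) = 4/3 ≈ 1.3333)
((g + t*(-3)) + r(-12, 4)) + v = ((4/3 + 1*(-3)) - 11) + 61 = ((4/3 - 3) - 11) + 61 = (-5/3 - 11) + 61 = -38/3 + 61 = 145/3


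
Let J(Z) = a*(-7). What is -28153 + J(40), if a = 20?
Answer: -28293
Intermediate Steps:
J(Z) = -140 (J(Z) = 20*(-7) = -140)
-28153 + J(40) = -28153 - 140 = -28293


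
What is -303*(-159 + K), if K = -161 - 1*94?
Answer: 125442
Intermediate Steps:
K = -255 (K = -161 - 94 = -255)
-303*(-159 + K) = -303*(-159 - 255) = -303*(-414) = 125442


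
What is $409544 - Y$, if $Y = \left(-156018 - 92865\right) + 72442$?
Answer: $585985$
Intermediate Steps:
$Y = -176441$ ($Y = -248883 + 72442 = -176441$)
$409544 - Y = 409544 - -176441 = 409544 + 176441 = 585985$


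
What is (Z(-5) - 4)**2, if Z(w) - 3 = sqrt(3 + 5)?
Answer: 9 - 4*sqrt(2) ≈ 3.3431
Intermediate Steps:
Z(w) = 3 + 2*sqrt(2) (Z(w) = 3 + sqrt(3 + 5) = 3 + sqrt(8) = 3 + 2*sqrt(2))
(Z(-5) - 4)**2 = ((3 + 2*sqrt(2)) - 4)**2 = (-1 + 2*sqrt(2))**2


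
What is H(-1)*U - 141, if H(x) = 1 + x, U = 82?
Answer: -141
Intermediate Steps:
H(-1)*U - 141 = (1 - 1)*82 - 141 = 0*82 - 141 = 0 - 141 = -141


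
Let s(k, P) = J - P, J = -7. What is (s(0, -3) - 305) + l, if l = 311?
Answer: 2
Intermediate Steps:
s(k, P) = -7 - P
(s(0, -3) - 305) + l = ((-7 - 1*(-3)) - 305) + 311 = ((-7 + 3) - 305) + 311 = (-4 - 305) + 311 = -309 + 311 = 2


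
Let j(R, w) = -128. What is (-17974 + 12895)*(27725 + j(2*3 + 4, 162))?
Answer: -140165163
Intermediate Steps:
(-17974 + 12895)*(27725 + j(2*3 + 4, 162)) = (-17974 + 12895)*(27725 - 128) = -5079*27597 = -140165163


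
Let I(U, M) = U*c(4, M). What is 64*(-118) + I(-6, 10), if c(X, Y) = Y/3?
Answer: -7572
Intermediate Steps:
c(X, Y) = Y/3 (c(X, Y) = Y*(⅓) = Y/3)
I(U, M) = M*U/3 (I(U, M) = U*(M/3) = M*U/3)
64*(-118) + I(-6, 10) = 64*(-118) + (⅓)*10*(-6) = -7552 - 20 = -7572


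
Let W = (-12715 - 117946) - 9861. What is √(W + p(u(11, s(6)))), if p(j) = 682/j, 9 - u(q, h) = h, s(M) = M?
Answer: 2*I*√315663/3 ≈ 374.56*I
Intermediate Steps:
u(q, h) = 9 - h
W = -140522 (W = -130661 - 9861 = -140522)
√(W + p(u(11, s(6)))) = √(-140522 + 682/(9 - 1*6)) = √(-140522 + 682/(9 - 6)) = √(-140522 + 682/3) = √(-420884/3) = 2*I*√315663/3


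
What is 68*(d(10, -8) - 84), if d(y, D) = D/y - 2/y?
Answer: -5780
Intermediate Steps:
d(y, D) = -2/y + D/y
68*(d(10, -8) - 84) = 68*((-2 - 8)/10 - 84) = 68*((⅒)*(-10) - 84) = 68*(-1 - 84) = 68*(-85) = -5780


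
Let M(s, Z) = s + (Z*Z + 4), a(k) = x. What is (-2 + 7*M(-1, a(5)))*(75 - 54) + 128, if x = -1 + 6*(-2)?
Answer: 25370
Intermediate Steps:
x = -13 (x = -1 - 12 = -13)
a(k) = -13
M(s, Z) = 4 + s + Z² (M(s, Z) = s + (Z² + 4) = s + (4 + Z²) = 4 + s + Z²)
(-2 + 7*M(-1, a(5)))*(75 - 54) + 128 = (-2 + 7*(4 - 1 + (-13)²))*(75 - 54) + 128 = (-2 + 7*(4 - 1 + 169))*21 + 128 = (-2 + 7*172)*21 + 128 = (-2 + 1204)*21 + 128 = 1202*21 + 128 = 25242 + 128 = 25370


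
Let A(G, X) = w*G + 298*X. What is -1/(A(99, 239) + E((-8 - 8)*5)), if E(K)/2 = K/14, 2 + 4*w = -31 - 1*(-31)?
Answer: -14/996255 ≈ -1.4053e-5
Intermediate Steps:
w = -½ (w = -½ + (-31 - 1*(-31))/4 = -½ + (-31 + 31)/4 = -½ + (¼)*0 = -½ + 0 = -½ ≈ -0.50000)
A(G, X) = 298*X - G/2 (A(G, X) = -G/2 + 298*X = 298*X - G/2)
E(K) = K/7 (E(K) = 2*(K/14) = K/7)
-1/(A(99, 239) + E((-8 - 8)*5)) = -1/((298*239 - ½*99) + ((-8 - 8)*5)/7) = -1/((71222 - 99/2) + (-16*5)/7) = -1/(142345/2 + (⅐)*(-80)) = -1/(142345/2 - 80/7) = -1/996255/14 = -1*14/996255 = -14/996255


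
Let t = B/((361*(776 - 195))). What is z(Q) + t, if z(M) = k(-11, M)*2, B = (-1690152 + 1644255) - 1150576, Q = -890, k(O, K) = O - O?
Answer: -1196473/209741 ≈ -5.7045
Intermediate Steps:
k(O, K) = 0
B = -1196473 (B = -45897 - 1150576 = -1196473)
z(M) = 0 (z(M) = 0*2 = 0)
t = -1196473/209741 (t = -1196473*1/(361*(776 - 195)) = -1196473/(361*581) = -1196473/209741 ≈ -5.7045)
z(Q) + t = 0 - 1196473/209741 = -1196473/209741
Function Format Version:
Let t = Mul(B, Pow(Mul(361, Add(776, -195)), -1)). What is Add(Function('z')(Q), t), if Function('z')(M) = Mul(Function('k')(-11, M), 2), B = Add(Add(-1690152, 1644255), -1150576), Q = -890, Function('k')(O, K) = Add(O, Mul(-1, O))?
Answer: Rational(-1196473, 209741) ≈ -5.7045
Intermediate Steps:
Function('k')(O, K) = 0
B = -1196473 (B = Add(-45897, -1150576) = -1196473)
Function('z')(M) = 0 (Function('z')(M) = Mul(0, 2) = 0)
t = Rational(-1196473, 209741) (t = Mul(-1196473, Pow(Mul(361, Add(776, -195)), -1)) = Mul(-1196473, Pow(Mul(361, 581), -1)) = Mul(-1196473, Pow(209741, -1)) = Mul(-1196473, Rational(1, 209741)) = Rational(-1196473, 209741) ≈ -5.7045)
Add(Function('z')(Q), t) = Add(0, Rational(-1196473, 209741)) = Rational(-1196473, 209741)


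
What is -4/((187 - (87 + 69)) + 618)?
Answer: -4/649 ≈ -0.0061633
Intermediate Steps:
-4/((187 - (87 + 69)) + 618) = -4/((187 - 1*156) + 618) = -4/((187 - 156) + 618) = -4/(31 + 618) = -4/649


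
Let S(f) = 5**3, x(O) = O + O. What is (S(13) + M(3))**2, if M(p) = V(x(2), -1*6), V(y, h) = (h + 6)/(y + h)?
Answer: 15625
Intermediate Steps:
x(O) = 2*O
S(f) = 125
V(y, h) = (6 + h)/(h + y)
M(p) = 0 (M(p) = (6 - 1*6)/(-1*6 + 2*2) = (6 - 6)/(-6 + 4) = 0/(-2) = -1/2*0 = 0)
(S(13) + M(3))**2 = (125 + 0)**2 = 125**2 = 15625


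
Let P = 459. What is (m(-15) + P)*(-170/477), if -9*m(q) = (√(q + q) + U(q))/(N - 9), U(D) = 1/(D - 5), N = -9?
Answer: -25281703/154548 - 85*I*√30/38637 ≈ -163.58 - 0.01205*I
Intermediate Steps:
U(D) = 1/(-5 + D)
m(q) = 1/(162*(-5 + q)) + √2*√q/162 (m(q) = -(√(q + q) + 1/(-5 + q))/(9*(-9 - 9)) = -(√(2*q) + 1/(-5 + q))/(9*(-18)) = -(√2*√q + 1/(-5 + q))*(-1)/(9*18) = -(1/(-5 + q) + √2*√q)*(-1)/(9*18) = -(-1/(18*(-5 + q)) - √2*√q/18)/9 = 1/(162*(-5 + q)) + √2*√q/162)
(m(-15) + P)*(-170/477) = ((1 + √2*√(-15)*(-5 - 15))/(162*(-5 - 15)) + 459)*(-170/477) = ((1/162)*(1 + √2*(I*√15)*(-20))/(-20) + 459)*(-170*1/477) = ((1/162)*(-1/20)*(1 - 20*I*√30) + 459)*(-170/477) = ((-1/3240 + I*√30/162) + 459)*(-170/477) = (1487159/3240 + I*√30/162)*(-170/477) = -25281703/154548 - 85*I*√30/38637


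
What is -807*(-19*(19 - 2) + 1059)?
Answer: -593952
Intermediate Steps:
-807*(-19*(19 - 2) + 1059) = -807*(-19*17 + 1059) = -807*(-323 + 1059) = -807*736 = -593952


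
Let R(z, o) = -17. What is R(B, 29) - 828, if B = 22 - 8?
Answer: -845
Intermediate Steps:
B = 14
R(B, 29) - 828 = -17 - 828 = -845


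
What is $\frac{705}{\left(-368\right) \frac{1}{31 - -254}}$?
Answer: $- \frac{200925}{368} \approx -545.99$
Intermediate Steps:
$\frac{705}{\left(-368\right) \frac{1}{31 - -254}} = \frac{705}{\left(-368\right) \frac{1}{31 + 254}} = \frac{705}{\left(-368\right) \frac{1}{285}} = \frac{705}{- \frac{368}{285}} = 705 \left(- \frac{285}{368}\right) = - \frac{200925}{368}$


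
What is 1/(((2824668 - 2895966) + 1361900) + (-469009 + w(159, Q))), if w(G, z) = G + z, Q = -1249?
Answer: 1/820503 ≈ 1.2188e-6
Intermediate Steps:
1/(((2824668 - 2895966) + 1361900) + (-469009 + w(159, Q))) = 1/(((2824668 - 2895966) + 1361900) + (-469009 + (159 - 1249))) = 1/((-71298 + 1361900) + (-469009 - 1090)) = 1/(1290602 - 470099) = 1/820503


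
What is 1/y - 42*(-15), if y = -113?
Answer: 71189/113 ≈ 629.99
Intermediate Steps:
1/y - 42*(-15) = 1/(-113) - 42*(-15) = -1/113 + 630 = 71189/113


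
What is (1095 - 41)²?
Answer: 1110916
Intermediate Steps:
(1095 - 41)² = 1054² = 1110916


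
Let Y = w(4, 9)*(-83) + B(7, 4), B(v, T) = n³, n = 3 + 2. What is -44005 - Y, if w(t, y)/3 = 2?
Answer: -43632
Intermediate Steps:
n = 5
w(t, y) = 6 (w(t, y) = 3*2 = 6)
B(v, T) = 125 (B(v, T) = 5³ = 125)
Y = -373 (Y = 6*(-83) + 125 = -498 + 125 = -373)
-44005 - Y = -44005 - 1*(-373) = -44005 + 373 = -43632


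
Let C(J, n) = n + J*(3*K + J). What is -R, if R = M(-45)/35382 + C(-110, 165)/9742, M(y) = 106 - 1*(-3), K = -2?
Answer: -114593557/86172861 ≈ -1.3298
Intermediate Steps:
M(y) = 109 (M(y) = 106 + 3 = 109)
C(J, n) = n + J*(-6 + J) (C(J, n) = n + J*(3*(-2) + J) = n + J*(-6 + J))
R = 114593557/86172861 (R = 109/35382 + (165 + (-110)² - 6*(-110))/9742 = 109*(1/35382) + (165 + 12100 + 660)*(1/9742) = 109/35382 + 12925*(1/9742) = 109/35382 + 12925/9742 = 114593557/86172861 ≈ 1.3298)
-R = -1*114593557/86172861 = -114593557/86172861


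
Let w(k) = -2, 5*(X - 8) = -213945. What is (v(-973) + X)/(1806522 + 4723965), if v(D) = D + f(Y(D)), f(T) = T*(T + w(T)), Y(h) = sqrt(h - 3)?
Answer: -14910/2176829 - 8*I*sqrt(61)/6530487 ≈ -0.0068494 - 9.5677e-6*I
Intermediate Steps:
X = -42781 (X = 8 + (1/5)*(-213945) = 8 - 42789 = -42781)
Y(h) = sqrt(-3 + h)
f(T) = T*(-2 + T) (f(T) = T*(T - 2) = T*(-2 + T))
v(D) = D + sqrt(-3 + D)*(-2 + sqrt(-3 + D))
(v(-973) + X)/(1806522 + 4723965) = ((-3 - 2*sqrt(-3 - 973) + 2*(-973)) - 42781)/(1806522 + 4723965) = ((-3 - 8*I*sqrt(61) - 1946) - 42781)/6530487 = ((-3 - 8*I*sqrt(61) - 1946) - 42781)*(1/6530487) = ((-1949 - 8*I*sqrt(61)) - 42781)*(1/6530487) = (-44730 - 8*I*sqrt(61))*(1/6530487) = -14910/2176829 - 8*I*sqrt(61)/6530487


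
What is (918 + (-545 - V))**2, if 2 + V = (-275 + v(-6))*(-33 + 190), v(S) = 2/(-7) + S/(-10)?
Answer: 2318076285529/1225 ≈ 1.8923e+9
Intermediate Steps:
v(S) = -2/7 - S/10 (v(S) = 2*(-1/7) + S*(-1/10) = -2/7 - S/10)
V = -1509468/35 (V = -2 + (-275 + (-2/7 - 1/10*(-6)))*(-33 + 190) = -2 + (-275 + (-2/7 + 3/5))*157 = -2 + (-275 + 11/35)*157 = -2 - 9614/35*157 = -2 - 1509398/35 = -1509468/35 ≈ -43128.)
(918 + (-545 - V))**2 = (918 + (-545 - 1*(-1509468/35)))**2 = (918 + (-545 + 1509468/35))**2 = (918 + 1490393/35)**2 = (1522523/35)**2 = 2318076285529/1225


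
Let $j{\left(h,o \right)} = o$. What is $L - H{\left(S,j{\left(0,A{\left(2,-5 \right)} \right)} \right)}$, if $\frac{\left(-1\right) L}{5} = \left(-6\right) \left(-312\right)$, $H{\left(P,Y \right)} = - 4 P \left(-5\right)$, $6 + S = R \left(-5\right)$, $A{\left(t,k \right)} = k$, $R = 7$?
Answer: $-8540$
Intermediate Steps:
$S = -41$ ($S = -6 + 7 \left(-5\right) = -6 - 35 = -41$)
$H{\left(P,Y \right)} = 20 P$
$L = -9360$ ($L = - 5 \left(\left(-6\right) \left(-312\right)\right) = \left(-5\right) 1872 = -9360$)
$L - H{\left(S,j{\left(0,A{\left(2,-5 \right)} \right)} \right)} = -9360 - 20 \left(-41\right) = -9360 - -820 = -9360 + 820 = -8540$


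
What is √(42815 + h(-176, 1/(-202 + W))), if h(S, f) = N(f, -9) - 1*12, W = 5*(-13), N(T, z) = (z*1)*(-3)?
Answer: √42830 ≈ 206.95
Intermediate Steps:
N(T, z) = -3*z (N(T, z) = z*(-3) = -3*z)
W = -65
h(S, f) = 15 (h(S, f) = -3*(-9) - 1*12 = 27 - 12 = 15)
√(42815 + h(-176, 1/(-202 + W))) = √(42815 + 15) = √42830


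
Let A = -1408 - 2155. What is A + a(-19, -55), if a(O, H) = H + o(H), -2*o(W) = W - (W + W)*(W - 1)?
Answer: -1021/2 ≈ -510.50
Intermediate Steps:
A = -3563
o(W) = -W/2 + W*(-1 + W) (o(W) = -(W - (W + W)*(W - 1))/2 = -(W - 2*W*(-1 + W))/2 = -W/2 + W*(-1 + W))
a(O, H) = H + H*(-3 + 2*H)/2
A + a(-19, -55) = -3563 - 55*(-1/2 - 55) = -3563 - 55*(-111/2) = -3563 + 6105/2 = -1021/2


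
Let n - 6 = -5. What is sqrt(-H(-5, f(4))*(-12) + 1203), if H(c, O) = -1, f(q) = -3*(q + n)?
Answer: sqrt(1191) ≈ 34.511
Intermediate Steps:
n = 1 (n = 6 - 5 = 1)
f(q) = -3 - 3*q (f(q) = -3*(q + 1) = -3*(1 + q) = -3 - 3*q)
sqrt(-H(-5, f(4))*(-12) + 1203) = sqrt(-1*(-1)*(-12) + 1203) = sqrt(1*(-12) + 1203) = sqrt(-12 + 1203) = sqrt(1191)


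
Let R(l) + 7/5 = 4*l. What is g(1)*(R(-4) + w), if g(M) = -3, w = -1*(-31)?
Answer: -204/5 ≈ -40.800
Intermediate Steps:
R(l) = -7/5 + 4*l
w = 31
g(1)*(R(-4) + w) = -3*((-7/5 + 4*(-4)) + 31) = -3*((-7/5 - 16) + 31) = -3*(-87/5 + 31) = -3*68/5 = -204/5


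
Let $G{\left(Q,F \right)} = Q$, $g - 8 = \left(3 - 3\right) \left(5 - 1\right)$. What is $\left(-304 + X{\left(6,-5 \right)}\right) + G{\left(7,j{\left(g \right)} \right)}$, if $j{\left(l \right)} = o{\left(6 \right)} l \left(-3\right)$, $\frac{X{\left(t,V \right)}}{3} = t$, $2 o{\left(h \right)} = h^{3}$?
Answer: $-279$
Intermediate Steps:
$o{\left(h \right)} = \frac{h^{3}}{2}$
$X{\left(t,V \right)} = 3 t$
$g = 8$ ($g = 8 + \left(3 - 3\right) \left(5 - 1\right) = 8 + 0 \cdot 4 = 8 + 0 = 8$)
$j{\left(l \right)} = - 324 l$ ($j{\left(l \right)} = \frac{6^{3}}{2} l \left(-3\right) = \frac{1}{2} \cdot 216 l \left(-3\right) = 108 l \left(-3\right) = - 324 l$)
$\left(-304 + X{\left(6,-5 \right)}\right) + G{\left(7,j{\left(g \right)} \right)} = \left(-304 + 3 \cdot 6\right) + 7 = \left(-304 + 18\right) + 7 = -286 + 7 = -279$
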